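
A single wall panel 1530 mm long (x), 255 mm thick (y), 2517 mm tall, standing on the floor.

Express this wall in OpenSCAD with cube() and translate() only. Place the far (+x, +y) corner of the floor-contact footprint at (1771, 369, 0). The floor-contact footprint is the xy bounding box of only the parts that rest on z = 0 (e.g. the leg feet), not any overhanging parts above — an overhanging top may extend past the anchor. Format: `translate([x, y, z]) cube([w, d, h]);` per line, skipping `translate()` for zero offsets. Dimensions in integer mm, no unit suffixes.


translate([241, 114, 0]) cube([1530, 255, 2517]);


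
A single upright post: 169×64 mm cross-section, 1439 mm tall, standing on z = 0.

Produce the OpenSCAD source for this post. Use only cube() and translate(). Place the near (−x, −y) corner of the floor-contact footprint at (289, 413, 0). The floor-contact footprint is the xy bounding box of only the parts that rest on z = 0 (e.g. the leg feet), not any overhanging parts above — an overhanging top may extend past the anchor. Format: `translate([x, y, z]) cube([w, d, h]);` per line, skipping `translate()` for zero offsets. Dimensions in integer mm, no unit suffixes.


translate([289, 413, 0]) cube([169, 64, 1439]);


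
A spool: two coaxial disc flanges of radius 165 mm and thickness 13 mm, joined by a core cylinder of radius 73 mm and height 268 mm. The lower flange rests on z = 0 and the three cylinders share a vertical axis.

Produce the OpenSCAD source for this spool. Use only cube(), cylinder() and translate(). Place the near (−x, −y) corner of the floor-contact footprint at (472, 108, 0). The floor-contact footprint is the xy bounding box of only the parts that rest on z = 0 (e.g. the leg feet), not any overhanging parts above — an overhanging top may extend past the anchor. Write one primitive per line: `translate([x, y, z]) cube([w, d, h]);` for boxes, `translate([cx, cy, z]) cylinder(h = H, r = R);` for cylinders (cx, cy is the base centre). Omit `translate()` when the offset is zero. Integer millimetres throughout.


translate([637, 273, 0]) cylinder(h = 13, r = 165);
translate([637, 273, 13]) cylinder(h = 268, r = 73);
translate([637, 273, 281]) cylinder(h = 13, r = 165);


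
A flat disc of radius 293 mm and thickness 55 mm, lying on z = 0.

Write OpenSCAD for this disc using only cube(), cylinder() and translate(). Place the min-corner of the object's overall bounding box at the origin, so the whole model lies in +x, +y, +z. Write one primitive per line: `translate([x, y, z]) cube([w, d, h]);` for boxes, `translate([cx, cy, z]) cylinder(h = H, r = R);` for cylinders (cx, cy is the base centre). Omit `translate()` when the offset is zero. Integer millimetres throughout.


translate([293, 293, 0]) cylinder(h = 55, r = 293);


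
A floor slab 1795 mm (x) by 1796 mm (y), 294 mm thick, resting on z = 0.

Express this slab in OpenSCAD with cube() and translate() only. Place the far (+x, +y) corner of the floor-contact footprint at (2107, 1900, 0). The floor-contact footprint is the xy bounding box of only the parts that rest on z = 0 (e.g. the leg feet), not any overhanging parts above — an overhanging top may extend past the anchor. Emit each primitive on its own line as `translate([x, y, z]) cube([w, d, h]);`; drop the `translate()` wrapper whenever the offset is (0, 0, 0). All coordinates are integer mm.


translate([312, 104, 0]) cube([1795, 1796, 294]);


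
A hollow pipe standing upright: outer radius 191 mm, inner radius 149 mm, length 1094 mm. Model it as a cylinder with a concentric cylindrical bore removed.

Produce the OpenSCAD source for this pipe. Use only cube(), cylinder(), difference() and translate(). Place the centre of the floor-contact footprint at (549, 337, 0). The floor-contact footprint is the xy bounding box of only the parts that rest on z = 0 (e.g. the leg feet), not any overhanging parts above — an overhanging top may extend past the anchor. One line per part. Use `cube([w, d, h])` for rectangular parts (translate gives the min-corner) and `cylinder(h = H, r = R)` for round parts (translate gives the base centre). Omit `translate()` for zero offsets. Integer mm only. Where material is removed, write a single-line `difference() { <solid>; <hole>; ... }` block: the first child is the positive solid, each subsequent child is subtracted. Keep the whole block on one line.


difference() { translate([549, 337, 0]) cylinder(h = 1094, r = 191); translate([549, 337, 0]) cylinder(h = 1094, r = 149); }


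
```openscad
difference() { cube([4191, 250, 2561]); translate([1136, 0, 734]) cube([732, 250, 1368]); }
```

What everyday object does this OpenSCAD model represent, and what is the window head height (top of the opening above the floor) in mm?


A wall with a window opening. The window head height is 2102 mm.

A wall with a rectangular opening subtracted — a window. Sill at z = 734, opening 1368 mm tall, so the head is at 734 + 1368 = 2102 mm.


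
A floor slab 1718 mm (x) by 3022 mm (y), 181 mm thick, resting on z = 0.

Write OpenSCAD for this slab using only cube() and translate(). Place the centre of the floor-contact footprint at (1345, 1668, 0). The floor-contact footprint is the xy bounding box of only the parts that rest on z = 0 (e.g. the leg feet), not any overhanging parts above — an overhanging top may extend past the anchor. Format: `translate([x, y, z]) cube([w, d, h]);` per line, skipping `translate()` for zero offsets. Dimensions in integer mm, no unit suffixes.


translate([486, 157, 0]) cube([1718, 3022, 181]);


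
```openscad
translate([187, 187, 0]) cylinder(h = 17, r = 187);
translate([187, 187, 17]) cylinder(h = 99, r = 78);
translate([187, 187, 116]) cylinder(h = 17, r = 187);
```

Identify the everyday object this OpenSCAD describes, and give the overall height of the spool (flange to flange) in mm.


A spool. The overall height is 133 mm.

Three coaxial cylinders, large–small–large — a spool. Two 17 mm flanges and a 99 mm core give 17 + 99 + 17 = 133 mm.


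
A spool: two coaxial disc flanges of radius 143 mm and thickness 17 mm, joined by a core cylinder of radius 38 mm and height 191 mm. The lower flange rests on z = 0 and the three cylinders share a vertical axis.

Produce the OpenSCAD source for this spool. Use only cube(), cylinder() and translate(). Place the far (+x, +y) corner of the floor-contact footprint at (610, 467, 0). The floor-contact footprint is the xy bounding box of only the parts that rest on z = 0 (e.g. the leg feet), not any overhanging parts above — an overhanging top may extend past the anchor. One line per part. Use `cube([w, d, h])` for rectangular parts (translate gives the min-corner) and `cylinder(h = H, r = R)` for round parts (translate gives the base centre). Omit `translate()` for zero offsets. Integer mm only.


translate([467, 324, 0]) cylinder(h = 17, r = 143);
translate([467, 324, 17]) cylinder(h = 191, r = 38);
translate([467, 324, 208]) cylinder(h = 17, r = 143);


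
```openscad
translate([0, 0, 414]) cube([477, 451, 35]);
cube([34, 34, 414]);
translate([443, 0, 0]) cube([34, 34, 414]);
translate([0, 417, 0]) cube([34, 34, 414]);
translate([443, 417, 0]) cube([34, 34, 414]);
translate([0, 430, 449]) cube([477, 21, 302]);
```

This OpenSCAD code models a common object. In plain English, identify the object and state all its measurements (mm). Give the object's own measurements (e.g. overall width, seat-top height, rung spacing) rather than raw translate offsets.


A chair. The seat is a 477×451×35 mm slab with its top at z = 449 mm, on four 34×34 mm corner legs (flush with the seat edges, standing on z = 0). A flat backrest 21 mm thick, 302 mm tall, spans the full seat width and rises from the seat top along its +y edge, rear face flush with the rear of the seat.


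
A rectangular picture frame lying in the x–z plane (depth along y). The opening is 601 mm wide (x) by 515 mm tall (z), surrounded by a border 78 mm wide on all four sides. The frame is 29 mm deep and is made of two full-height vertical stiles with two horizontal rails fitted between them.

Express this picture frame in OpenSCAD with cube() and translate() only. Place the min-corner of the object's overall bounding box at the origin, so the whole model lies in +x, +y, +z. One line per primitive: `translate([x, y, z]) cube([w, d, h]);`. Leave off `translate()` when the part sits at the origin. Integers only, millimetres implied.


cube([78, 29, 671]);
translate([679, 0, 0]) cube([78, 29, 671]);
translate([78, 0, 0]) cube([601, 29, 78]);
translate([78, 0, 593]) cube([601, 29, 78]);


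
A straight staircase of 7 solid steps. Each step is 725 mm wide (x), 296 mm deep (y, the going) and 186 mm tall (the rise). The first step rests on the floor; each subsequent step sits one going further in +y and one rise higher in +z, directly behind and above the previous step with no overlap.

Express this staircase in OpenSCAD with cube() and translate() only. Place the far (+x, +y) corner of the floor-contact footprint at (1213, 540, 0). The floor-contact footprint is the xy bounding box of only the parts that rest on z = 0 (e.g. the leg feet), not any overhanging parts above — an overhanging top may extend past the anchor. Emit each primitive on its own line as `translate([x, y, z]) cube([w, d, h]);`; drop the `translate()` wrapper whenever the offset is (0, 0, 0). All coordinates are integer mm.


translate([488, 244, 0]) cube([725, 296, 186]);
translate([488, 540, 186]) cube([725, 296, 186]);
translate([488, 836, 372]) cube([725, 296, 186]);
translate([488, 1132, 558]) cube([725, 296, 186]);
translate([488, 1428, 744]) cube([725, 296, 186]);
translate([488, 1724, 930]) cube([725, 296, 186]);
translate([488, 2020, 1116]) cube([725, 296, 186]);


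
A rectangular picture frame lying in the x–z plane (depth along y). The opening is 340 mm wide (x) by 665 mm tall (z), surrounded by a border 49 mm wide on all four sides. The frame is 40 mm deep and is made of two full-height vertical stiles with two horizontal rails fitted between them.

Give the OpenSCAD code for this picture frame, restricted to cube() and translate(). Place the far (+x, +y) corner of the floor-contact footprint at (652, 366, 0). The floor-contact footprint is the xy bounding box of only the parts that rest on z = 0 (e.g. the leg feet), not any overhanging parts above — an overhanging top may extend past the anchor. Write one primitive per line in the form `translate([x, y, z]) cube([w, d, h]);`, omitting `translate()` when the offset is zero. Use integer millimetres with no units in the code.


translate([214, 326, 0]) cube([49, 40, 763]);
translate([603, 326, 0]) cube([49, 40, 763]);
translate([263, 326, 0]) cube([340, 40, 49]);
translate([263, 326, 714]) cube([340, 40, 49]);


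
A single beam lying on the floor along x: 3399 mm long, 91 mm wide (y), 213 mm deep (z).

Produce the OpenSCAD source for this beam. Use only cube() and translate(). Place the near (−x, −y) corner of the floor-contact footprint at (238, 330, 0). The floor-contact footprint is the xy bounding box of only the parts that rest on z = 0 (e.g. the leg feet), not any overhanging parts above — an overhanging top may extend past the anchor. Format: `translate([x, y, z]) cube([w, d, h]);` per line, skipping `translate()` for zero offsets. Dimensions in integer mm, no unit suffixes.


translate([238, 330, 0]) cube([3399, 91, 213]);


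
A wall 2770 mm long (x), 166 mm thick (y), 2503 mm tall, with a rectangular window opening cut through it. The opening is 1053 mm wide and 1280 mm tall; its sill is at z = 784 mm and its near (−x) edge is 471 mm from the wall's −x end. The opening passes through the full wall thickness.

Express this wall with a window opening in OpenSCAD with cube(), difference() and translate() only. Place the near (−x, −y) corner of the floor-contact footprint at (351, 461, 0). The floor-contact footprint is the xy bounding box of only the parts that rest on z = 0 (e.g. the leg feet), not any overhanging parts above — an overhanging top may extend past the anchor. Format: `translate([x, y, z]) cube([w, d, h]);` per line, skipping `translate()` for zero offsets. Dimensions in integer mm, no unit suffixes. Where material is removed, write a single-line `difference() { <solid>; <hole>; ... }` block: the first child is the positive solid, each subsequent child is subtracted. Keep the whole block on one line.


difference() { translate([351, 461, 0]) cube([2770, 166, 2503]); translate([822, 461, 784]) cube([1053, 166, 1280]); }


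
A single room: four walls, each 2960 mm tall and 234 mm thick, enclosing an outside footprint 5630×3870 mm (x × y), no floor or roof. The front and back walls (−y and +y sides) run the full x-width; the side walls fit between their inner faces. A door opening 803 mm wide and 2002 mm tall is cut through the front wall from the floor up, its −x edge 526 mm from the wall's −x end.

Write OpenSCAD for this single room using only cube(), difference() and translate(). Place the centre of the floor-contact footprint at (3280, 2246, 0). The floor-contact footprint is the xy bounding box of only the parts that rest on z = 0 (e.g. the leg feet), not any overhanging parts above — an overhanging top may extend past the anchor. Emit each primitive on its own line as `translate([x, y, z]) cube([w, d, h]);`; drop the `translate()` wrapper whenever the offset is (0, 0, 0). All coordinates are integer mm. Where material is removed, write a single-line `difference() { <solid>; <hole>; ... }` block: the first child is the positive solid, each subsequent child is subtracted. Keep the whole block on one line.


difference() { translate([465, 311, 0]) cube([5630, 234, 2960]); translate([991, 311, 0]) cube([803, 234, 2002]); }
translate([465, 3947, 0]) cube([5630, 234, 2960]);
translate([465, 545, 0]) cube([234, 3402, 2960]);
translate([5861, 545, 0]) cube([234, 3402, 2960]);


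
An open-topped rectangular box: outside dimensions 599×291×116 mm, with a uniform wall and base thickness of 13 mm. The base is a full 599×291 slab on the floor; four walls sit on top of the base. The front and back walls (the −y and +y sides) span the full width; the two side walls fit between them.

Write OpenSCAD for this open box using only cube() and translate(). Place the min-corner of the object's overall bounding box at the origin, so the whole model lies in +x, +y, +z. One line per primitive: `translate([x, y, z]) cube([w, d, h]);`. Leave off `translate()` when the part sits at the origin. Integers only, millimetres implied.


cube([599, 291, 13]);
translate([0, 0, 13]) cube([599, 13, 103]);
translate([0, 278, 13]) cube([599, 13, 103]);
translate([0, 13, 13]) cube([13, 265, 103]);
translate([586, 13, 13]) cube([13, 265, 103]);


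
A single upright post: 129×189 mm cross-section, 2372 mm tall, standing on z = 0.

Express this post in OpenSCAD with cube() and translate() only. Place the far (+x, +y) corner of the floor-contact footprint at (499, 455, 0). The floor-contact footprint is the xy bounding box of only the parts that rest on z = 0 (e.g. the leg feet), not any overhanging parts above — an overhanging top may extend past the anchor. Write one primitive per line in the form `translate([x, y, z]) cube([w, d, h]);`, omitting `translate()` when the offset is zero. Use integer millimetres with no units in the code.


translate([370, 266, 0]) cube([129, 189, 2372]);


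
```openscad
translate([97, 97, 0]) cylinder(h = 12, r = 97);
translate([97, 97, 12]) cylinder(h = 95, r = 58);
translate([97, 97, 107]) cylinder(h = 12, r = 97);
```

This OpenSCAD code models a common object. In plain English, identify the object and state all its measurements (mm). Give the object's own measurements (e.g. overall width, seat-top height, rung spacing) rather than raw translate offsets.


A spool: two coaxial disc flanges of radius 97 mm and thickness 12 mm, joined by a core cylinder of radius 58 mm and height 95 mm. The lower flange rests on z = 0 and the three cylinders share a vertical axis.


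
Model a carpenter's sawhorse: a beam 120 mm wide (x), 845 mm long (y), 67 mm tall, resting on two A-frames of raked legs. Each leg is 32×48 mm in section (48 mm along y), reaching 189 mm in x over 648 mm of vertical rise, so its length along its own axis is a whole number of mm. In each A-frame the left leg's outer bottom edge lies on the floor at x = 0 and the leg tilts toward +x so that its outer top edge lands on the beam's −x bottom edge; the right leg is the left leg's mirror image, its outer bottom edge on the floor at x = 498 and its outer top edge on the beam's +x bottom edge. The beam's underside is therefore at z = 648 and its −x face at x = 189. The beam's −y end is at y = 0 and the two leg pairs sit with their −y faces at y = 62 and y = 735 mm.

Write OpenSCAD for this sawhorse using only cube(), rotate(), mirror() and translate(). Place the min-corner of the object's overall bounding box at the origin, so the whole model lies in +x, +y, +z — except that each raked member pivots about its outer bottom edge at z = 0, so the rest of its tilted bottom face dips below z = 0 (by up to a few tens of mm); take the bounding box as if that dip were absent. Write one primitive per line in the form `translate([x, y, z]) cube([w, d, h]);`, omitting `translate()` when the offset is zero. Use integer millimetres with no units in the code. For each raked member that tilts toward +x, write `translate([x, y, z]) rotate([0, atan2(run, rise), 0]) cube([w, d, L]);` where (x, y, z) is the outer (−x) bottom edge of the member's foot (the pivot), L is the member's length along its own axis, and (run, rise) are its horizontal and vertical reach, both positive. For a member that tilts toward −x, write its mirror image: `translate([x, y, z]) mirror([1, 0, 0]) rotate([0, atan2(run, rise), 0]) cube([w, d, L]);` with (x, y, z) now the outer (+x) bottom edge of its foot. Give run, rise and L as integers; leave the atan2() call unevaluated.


// leg length = √(189² + 648²) = 675
// right-leg outer foot x = 2·189 + 120 = 498
// beam min-corner = (189, 0, 648)
translate([189, 0, 648]) cube([120, 845, 67]);
translate([0, 62, 0]) rotate([0, atan2(189, 648), 0]) cube([32, 48, 675]);
translate([498, 62, 0]) mirror([1, 0, 0]) rotate([0, atan2(189, 648), 0]) cube([32, 48, 675]);
translate([0, 735, 0]) rotate([0, atan2(189, 648), 0]) cube([32, 48, 675]);
translate([498, 735, 0]) mirror([1, 0, 0]) rotate([0, atan2(189, 648), 0]) cube([32, 48, 675]);


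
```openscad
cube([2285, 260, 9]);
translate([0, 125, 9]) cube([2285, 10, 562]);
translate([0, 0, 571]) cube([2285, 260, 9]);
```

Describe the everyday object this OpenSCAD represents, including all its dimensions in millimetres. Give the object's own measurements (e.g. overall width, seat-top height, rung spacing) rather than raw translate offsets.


An I-beam lying along x, 2285 mm long. Overall section height 580 mm. Two flanges 260 mm wide (y) and 9 mm thick, one on the floor and one at the top; a web 10 mm thick runs between them, centred on the flange width.


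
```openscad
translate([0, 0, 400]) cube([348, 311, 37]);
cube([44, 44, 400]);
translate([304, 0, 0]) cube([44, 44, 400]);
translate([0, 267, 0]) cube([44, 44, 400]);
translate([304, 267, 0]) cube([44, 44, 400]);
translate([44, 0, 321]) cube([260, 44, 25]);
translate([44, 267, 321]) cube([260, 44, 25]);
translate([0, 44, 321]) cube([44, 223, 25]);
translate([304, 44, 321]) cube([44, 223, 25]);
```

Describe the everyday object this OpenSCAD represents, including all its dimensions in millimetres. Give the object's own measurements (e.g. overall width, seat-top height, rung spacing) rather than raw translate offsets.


A four-legged stool. The seat is a 348×311×37 mm slab whose top surface is at z = 437 mm; four square legs, each 44×44 mm in cross-section, run from the floor (z = 0) to the underside of the seat, each flush with a corner of the seat. Four stretchers, 44 mm wide and 25 mm tall, connect adjacent legs with their undersides at z = 321 mm, each running between the inner faces of the legs it joins and aligned with the legs' outer faces on the other axis.


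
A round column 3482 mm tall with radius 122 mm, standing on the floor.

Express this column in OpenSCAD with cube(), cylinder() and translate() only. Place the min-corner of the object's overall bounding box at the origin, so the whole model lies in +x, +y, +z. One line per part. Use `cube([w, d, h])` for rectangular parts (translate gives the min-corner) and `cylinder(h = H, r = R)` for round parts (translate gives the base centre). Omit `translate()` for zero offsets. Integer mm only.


translate([122, 122, 0]) cylinder(h = 3482, r = 122);


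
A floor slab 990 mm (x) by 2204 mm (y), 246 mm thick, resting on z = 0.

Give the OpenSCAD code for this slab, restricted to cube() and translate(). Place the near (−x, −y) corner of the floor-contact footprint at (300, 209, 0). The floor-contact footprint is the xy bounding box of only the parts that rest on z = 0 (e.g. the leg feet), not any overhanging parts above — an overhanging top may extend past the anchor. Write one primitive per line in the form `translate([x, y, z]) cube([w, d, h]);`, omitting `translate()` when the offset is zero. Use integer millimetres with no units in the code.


translate([300, 209, 0]) cube([990, 2204, 246]);


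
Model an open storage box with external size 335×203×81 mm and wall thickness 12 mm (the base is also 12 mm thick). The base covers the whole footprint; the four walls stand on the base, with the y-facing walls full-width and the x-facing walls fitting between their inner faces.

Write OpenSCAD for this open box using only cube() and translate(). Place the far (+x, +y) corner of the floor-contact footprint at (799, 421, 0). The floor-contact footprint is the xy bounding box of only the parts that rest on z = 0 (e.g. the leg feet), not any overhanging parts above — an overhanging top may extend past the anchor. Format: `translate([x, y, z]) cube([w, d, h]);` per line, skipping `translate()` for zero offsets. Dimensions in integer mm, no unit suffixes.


translate([464, 218, 0]) cube([335, 203, 12]);
translate([464, 218, 12]) cube([335, 12, 69]);
translate([464, 409, 12]) cube([335, 12, 69]);
translate([464, 230, 12]) cube([12, 179, 69]);
translate([787, 230, 12]) cube([12, 179, 69]);


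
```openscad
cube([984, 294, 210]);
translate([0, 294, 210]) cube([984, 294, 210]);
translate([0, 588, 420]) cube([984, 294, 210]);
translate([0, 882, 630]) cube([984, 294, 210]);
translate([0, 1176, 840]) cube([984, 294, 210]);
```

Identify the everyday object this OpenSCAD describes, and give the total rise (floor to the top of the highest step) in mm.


A staircase. The total rise is 1050 mm.

5 identical blocks, each offset up and back from the previous — a staircase. Each step is 210 mm tall and there are 5 of them, so the total rise is 5 × 210 = 1050 mm.


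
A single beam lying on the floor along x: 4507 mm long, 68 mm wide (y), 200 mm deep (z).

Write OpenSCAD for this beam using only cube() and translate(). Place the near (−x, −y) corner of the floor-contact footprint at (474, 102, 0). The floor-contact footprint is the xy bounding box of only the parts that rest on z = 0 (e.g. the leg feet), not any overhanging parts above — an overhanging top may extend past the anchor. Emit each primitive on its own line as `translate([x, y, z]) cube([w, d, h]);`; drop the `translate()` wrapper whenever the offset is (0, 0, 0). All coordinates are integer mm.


translate([474, 102, 0]) cube([4507, 68, 200]);


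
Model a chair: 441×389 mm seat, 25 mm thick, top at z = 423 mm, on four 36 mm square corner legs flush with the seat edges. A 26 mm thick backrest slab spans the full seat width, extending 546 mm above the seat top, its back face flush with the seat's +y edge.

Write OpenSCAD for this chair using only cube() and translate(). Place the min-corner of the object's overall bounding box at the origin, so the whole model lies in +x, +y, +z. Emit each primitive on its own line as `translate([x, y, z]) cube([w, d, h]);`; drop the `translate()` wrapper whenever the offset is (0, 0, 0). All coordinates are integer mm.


translate([0, 0, 398]) cube([441, 389, 25]);
cube([36, 36, 398]);
translate([405, 0, 0]) cube([36, 36, 398]);
translate([0, 353, 0]) cube([36, 36, 398]);
translate([405, 353, 0]) cube([36, 36, 398]);
translate([0, 363, 423]) cube([441, 26, 546]);


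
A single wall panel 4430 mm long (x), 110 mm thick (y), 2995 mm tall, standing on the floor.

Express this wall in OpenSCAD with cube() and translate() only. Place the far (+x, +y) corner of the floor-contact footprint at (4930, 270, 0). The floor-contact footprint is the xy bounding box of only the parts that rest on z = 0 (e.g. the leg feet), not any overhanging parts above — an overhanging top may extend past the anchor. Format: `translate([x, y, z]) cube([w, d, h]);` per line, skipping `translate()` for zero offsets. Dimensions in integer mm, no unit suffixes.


translate([500, 160, 0]) cube([4430, 110, 2995]);


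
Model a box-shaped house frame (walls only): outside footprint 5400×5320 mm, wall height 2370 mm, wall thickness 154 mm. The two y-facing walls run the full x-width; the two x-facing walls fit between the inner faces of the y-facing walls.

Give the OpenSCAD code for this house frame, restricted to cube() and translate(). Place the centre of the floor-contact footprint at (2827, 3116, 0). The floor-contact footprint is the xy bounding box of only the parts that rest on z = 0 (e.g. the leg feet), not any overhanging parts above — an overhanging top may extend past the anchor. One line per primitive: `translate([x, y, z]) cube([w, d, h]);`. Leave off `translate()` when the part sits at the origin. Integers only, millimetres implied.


translate([127, 456, 0]) cube([5400, 154, 2370]);
translate([127, 5622, 0]) cube([5400, 154, 2370]);
translate([127, 610, 0]) cube([154, 5012, 2370]);
translate([5373, 610, 0]) cube([154, 5012, 2370]);


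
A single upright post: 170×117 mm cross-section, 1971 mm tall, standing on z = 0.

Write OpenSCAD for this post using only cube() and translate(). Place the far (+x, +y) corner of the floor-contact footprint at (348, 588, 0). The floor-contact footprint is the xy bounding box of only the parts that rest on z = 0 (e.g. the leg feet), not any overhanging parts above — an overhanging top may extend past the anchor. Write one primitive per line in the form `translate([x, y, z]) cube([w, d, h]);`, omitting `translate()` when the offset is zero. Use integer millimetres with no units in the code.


translate([178, 471, 0]) cube([170, 117, 1971]);


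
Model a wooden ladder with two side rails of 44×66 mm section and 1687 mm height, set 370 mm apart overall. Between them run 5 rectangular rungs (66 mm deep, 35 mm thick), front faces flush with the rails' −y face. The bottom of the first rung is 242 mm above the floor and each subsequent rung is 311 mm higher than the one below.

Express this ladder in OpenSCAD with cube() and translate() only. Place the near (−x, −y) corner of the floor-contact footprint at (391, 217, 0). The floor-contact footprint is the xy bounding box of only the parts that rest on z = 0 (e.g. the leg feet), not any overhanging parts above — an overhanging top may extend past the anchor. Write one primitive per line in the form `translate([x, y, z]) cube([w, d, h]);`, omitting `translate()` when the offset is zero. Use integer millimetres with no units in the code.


translate([391, 217, 0]) cube([44, 66, 1687]);
translate([717, 217, 0]) cube([44, 66, 1687]);
translate([435, 217, 242]) cube([282, 66, 35]);
translate([435, 217, 553]) cube([282, 66, 35]);
translate([435, 217, 864]) cube([282, 66, 35]);
translate([435, 217, 1175]) cube([282, 66, 35]);
translate([435, 217, 1486]) cube([282, 66, 35]);


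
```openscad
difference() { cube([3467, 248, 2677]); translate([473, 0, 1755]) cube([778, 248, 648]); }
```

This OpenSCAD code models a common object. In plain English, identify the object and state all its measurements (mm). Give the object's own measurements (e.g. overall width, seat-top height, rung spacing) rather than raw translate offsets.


A wall 3467 mm long (x), 248 mm thick (y), 2677 mm tall, with a rectangular window opening cut through it. The opening is 778 mm wide and 648 mm tall; its sill is at z = 1755 mm and its near (−x) edge is 473 mm from the wall's −x end. The opening passes through the full wall thickness.


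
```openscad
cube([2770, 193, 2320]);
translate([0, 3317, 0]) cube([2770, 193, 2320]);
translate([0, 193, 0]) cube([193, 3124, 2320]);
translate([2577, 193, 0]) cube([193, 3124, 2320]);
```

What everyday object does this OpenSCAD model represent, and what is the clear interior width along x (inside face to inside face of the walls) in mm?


A house (or room) frame. The interior width is 2384 mm.

Four 2320 mm walls enclosing a rectangle with no floor or roof — a room or house frame. Outside width is 2770 mm and wall thickness is 193 mm, so the interior width is 2770 − 2 × 193 = 2384 mm.


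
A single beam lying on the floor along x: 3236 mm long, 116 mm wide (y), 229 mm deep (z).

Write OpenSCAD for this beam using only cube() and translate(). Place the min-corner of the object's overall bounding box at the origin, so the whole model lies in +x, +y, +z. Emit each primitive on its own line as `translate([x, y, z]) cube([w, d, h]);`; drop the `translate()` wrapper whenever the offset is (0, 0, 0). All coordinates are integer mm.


cube([3236, 116, 229]);


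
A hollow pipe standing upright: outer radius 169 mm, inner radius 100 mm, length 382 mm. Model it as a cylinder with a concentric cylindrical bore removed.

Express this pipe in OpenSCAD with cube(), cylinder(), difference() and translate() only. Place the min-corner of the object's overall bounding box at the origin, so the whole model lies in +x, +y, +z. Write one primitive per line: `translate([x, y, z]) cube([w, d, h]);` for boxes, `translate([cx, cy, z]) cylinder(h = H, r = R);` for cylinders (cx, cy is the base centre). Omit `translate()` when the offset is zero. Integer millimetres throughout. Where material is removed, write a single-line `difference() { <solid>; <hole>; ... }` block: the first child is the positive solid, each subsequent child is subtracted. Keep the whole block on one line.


difference() { translate([169, 169, 0]) cylinder(h = 382, r = 169); translate([169, 169, 0]) cylinder(h = 382, r = 100); }


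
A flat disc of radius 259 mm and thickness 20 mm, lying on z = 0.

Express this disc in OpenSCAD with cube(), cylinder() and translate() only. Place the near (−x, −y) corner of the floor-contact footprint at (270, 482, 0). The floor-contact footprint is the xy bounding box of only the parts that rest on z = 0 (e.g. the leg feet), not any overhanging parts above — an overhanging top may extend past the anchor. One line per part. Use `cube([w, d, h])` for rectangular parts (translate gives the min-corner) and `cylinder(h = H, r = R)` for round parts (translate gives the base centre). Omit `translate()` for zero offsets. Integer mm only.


translate([529, 741, 0]) cylinder(h = 20, r = 259);


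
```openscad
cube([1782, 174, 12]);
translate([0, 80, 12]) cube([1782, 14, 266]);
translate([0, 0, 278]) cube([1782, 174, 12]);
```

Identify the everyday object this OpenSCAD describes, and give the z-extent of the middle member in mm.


An I-beam. The web height is 266 mm.

Two wide flanges with a thin centred web — an I-beam. Overall 290 mm minus two 12 mm flanges gives a web of 290 − 2·12 = 266 mm.


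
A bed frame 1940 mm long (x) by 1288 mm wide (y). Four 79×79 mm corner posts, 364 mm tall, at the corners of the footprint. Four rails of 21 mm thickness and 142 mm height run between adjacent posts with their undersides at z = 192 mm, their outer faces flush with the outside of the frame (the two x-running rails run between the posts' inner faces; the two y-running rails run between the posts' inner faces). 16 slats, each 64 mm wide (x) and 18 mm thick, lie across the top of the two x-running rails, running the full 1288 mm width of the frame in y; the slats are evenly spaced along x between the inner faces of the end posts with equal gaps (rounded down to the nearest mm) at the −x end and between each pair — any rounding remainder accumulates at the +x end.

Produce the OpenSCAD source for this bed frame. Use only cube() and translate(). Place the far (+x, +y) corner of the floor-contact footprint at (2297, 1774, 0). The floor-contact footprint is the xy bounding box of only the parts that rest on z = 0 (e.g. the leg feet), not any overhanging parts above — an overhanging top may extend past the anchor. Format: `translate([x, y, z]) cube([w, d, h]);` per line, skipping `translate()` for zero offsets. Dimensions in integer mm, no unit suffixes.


translate([357, 486, 0]) cube([79, 79, 364]);
translate([357, 1695, 0]) cube([79, 79, 364]);
translate([2218, 486, 0]) cube([79, 79, 364]);
translate([2218, 1695, 0]) cube([79, 79, 364]);
translate([436, 486, 192]) cube([1782, 21, 142]);
translate([436, 1753, 192]) cube([1782, 21, 142]);
translate([357, 565, 192]) cube([21, 1130, 142]);
translate([2276, 565, 192]) cube([21, 1130, 142]);
translate([480, 486, 334]) cube([64, 1288, 18]);
translate([588, 486, 334]) cube([64, 1288, 18]);
translate([696, 486, 334]) cube([64, 1288, 18]);
translate([804, 486, 334]) cube([64, 1288, 18]);
translate([912, 486, 334]) cube([64, 1288, 18]);
translate([1020, 486, 334]) cube([64, 1288, 18]);
translate([1128, 486, 334]) cube([64, 1288, 18]);
translate([1236, 486, 334]) cube([64, 1288, 18]);
translate([1344, 486, 334]) cube([64, 1288, 18]);
translate([1452, 486, 334]) cube([64, 1288, 18]);
translate([1560, 486, 334]) cube([64, 1288, 18]);
translate([1668, 486, 334]) cube([64, 1288, 18]);
translate([1776, 486, 334]) cube([64, 1288, 18]);
translate([1884, 486, 334]) cube([64, 1288, 18]);
translate([1992, 486, 334]) cube([64, 1288, 18]);
translate([2100, 486, 334]) cube([64, 1288, 18]);


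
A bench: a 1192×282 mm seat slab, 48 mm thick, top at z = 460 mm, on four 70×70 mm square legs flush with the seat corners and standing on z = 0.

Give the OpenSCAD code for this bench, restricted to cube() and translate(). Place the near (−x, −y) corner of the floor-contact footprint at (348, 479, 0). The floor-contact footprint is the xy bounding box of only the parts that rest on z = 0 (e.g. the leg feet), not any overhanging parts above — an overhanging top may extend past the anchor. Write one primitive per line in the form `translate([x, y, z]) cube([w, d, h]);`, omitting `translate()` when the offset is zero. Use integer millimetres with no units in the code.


translate([348, 479, 412]) cube([1192, 282, 48]);
translate([348, 479, 0]) cube([70, 70, 412]);
translate([348, 691, 0]) cube([70, 70, 412]);
translate([1470, 479, 0]) cube([70, 70, 412]);
translate([1470, 691, 0]) cube([70, 70, 412]);


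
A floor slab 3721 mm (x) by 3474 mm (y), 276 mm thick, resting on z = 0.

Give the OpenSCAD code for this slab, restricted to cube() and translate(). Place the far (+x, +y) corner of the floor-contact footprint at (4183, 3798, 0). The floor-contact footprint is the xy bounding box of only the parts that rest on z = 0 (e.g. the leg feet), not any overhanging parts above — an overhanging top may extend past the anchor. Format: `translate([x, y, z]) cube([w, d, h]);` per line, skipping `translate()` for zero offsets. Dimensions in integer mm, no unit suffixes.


translate([462, 324, 0]) cube([3721, 3474, 276]);


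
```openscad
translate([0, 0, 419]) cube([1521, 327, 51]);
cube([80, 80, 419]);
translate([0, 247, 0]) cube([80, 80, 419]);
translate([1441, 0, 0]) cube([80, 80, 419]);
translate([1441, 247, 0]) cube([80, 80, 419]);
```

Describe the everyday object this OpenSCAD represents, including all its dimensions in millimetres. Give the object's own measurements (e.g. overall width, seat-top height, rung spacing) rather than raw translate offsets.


A bench: a 1521×327 mm seat slab, 51 mm thick, top at z = 470 mm, on four 80×80 mm square legs flush with the seat corners and standing on z = 0.


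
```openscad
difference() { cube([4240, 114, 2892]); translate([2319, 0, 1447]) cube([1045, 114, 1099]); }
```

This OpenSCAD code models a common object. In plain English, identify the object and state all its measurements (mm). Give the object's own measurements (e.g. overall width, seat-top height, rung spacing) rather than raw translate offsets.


A wall 4240 mm long (x), 114 mm thick (y), 2892 mm tall, with a rectangular window opening cut through it. The opening is 1045 mm wide and 1099 mm tall; its sill is at z = 1447 mm and its near (−x) edge is 2319 mm from the wall's −x end. The opening passes through the full wall thickness.


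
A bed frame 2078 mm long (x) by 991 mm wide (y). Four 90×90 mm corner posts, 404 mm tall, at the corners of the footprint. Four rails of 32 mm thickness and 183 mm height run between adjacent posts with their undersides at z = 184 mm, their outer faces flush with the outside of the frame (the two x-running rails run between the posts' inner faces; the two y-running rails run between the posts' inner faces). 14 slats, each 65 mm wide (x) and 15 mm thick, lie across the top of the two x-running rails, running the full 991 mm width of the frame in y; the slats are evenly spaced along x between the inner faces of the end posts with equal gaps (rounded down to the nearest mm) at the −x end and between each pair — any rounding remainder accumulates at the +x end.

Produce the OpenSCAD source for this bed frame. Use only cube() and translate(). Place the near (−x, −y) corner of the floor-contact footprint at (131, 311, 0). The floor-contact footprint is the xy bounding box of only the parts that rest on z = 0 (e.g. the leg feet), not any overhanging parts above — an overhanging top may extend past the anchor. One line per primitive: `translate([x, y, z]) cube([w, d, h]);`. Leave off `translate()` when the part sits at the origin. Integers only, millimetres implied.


// slat z = rail_z + rail_h = 184 + 183 = 367
// slat gap = ⌊(1898 − 14·65) / 15⌋ = 65
translate([131, 311, 0]) cube([90, 90, 404]);
translate([131, 1212, 0]) cube([90, 90, 404]);
translate([2119, 311, 0]) cube([90, 90, 404]);
translate([2119, 1212, 0]) cube([90, 90, 404]);
translate([221, 311, 184]) cube([1898, 32, 183]);
translate([221, 1270, 184]) cube([1898, 32, 183]);
translate([131, 401, 184]) cube([32, 811, 183]);
translate([2177, 401, 184]) cube([32, 811, 183]);
translate([286, 311, 367]) cube([65, 991, 15]);
translate([416, 311, 367]) cube([65, 991, 15]);
translate([546, 311, 367]) cube([65, 991, 15]);
translate([676, 311, 367]) cube([65, 991, 15]);
translate([806, 311, 367]) cube([65, 991, 15]);
translate([936, 311, 367]) cube([65, 991, 15]);
translate([1066, 311, 367]) cube([65, 991, 15]);
translate([1196, 311, 367]) cube([65, 991, 15]);
translate([1326, 311, 367]) cube([65, 991, 15]);
translate([1456, 311, 367]) cube([65, 991, 15]);
translate([1586, 311, 367]) cube([65, 991, 15]);
translate([1716, 311, 367]) cube([65, 991, 15]);
translate([1846, 311, 367]) cube([65, 991, 15]);
translate([1976, 311, 367]) cube([65, 991, 15]);


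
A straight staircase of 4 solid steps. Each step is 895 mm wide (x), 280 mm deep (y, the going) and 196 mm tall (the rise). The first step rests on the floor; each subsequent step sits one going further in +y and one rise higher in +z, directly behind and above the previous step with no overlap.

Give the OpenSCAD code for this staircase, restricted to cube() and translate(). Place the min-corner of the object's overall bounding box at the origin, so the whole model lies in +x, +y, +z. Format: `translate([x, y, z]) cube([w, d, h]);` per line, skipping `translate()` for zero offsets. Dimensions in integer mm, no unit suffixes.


cube([895, 280, 196]);
translate([0, 280, 196]) cube([895, 280, 196]);
translate([0, 560, 392]) cube([895, 280, 196]);
translate([0, 840, 588]) cube([895, 280, 196]);
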